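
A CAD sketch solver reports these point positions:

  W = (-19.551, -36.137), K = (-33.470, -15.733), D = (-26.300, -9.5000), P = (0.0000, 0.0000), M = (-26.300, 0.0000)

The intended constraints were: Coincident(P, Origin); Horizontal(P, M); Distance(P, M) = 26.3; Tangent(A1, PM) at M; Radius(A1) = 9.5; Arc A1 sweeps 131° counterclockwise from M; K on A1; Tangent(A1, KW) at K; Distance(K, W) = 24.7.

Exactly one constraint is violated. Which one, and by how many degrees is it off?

Tangent(A1, KW) at K — off by 6.70°.

P = (0.00, 0.00) ✓; P.y = 0.00, M.y = 0.00 ✓; |PM| = 26.30 ✓; ∠(DM, MP) = 90.00° ✓; |DM| = 9.500 ✓; bearing(D→K) − bearing(D→M) = 131.0° ✓; |DK| = 9.500 ✓; ∠(DK, KW) = 96.70° ✗; |KW| = 24.70 ✓.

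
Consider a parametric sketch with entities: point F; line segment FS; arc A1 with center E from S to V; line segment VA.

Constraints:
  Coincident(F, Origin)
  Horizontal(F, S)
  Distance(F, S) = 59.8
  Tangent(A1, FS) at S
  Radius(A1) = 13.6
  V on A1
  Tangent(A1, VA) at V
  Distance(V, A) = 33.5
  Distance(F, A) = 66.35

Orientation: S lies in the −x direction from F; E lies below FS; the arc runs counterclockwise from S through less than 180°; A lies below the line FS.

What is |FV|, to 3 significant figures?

73.3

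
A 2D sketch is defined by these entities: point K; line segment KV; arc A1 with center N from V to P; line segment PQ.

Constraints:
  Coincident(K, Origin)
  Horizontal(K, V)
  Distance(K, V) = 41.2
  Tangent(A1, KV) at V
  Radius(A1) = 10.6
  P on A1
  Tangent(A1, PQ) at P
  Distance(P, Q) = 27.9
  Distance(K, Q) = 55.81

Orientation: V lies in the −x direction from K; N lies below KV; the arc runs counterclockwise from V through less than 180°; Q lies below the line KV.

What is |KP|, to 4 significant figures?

52.97

Checks: |NP| = 10.60 ✓; ∠(NP, PQ) = 90.00° ✓; |PQ| = 27.90 ✓; |KQ| = 55.81 ✓.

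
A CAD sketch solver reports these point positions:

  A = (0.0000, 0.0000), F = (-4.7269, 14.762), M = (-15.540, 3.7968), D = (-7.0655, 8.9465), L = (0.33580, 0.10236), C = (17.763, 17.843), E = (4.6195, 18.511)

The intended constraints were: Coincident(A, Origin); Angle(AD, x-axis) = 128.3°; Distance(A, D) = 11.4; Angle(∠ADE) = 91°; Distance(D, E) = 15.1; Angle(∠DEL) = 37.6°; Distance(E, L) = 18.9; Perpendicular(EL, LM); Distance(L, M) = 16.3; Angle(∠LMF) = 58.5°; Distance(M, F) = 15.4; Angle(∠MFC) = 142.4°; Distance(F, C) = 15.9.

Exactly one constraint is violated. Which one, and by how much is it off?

Distance(F, C) = 15.9 — off by 6.80.

A = (0.00, 0.00) ✓; AD at 128.3° ✓; |AD| = 11.40 ✓; ∠ADE = 91.00° ✓; |DE| = 15.10 ✓; ∠DEL = 37.60° ✓; |EL| = 18.90 ✓; ∠(EL, LM) = 90.00° ✓; |LM| = 16.30 ✓; ∠LMF = 58.50° ✓; |MF| = 15.40 ✓; ∠MFC = 142.4° ✓; |FC| = 22.70 ✗.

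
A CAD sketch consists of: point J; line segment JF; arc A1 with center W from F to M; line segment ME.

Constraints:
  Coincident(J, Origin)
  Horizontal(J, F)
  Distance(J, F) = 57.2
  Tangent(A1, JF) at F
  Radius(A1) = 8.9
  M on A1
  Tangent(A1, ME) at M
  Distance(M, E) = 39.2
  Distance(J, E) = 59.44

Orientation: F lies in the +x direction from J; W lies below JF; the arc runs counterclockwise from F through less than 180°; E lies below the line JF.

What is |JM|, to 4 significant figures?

49.03

Checks: |WM| = 8.900 ✓; ∠(WM, ME) = 90.00° ✓; |ME| = 39.20 ✓; |JE| = 59.44 ✓.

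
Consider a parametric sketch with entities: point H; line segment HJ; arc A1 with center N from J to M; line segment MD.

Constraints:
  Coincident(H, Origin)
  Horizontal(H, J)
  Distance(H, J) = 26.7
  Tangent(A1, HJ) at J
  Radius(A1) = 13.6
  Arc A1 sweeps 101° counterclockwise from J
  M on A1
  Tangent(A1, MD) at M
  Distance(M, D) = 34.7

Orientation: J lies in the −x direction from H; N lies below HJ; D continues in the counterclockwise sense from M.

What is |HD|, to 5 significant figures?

60.360

H is at the origin; HJ is horizontal with |HJ| = 26.7 and J on the −x side, so J = (-26.700, 0.0000). Tangency of A1 to HJ means the radius NJ is perpendicular to HJ, so N = J + (0, -13.6) = (-26.700, -13.600). On A1, J sits at bearing 90° from N; a 101° counterclockwise sweep puts M at bearing 191°, so M = N + 13.6·(cos 191°, sin 191°) = (-40.050, -16.195). Tangency of A1 to MD means the radius NM is perpendicular to MD, so MD runs along (−sin 191°, cos 191°); with |MD| = 34.7, D = (-33.429, -50.257). Then |HD| = |D − H| = 60.360.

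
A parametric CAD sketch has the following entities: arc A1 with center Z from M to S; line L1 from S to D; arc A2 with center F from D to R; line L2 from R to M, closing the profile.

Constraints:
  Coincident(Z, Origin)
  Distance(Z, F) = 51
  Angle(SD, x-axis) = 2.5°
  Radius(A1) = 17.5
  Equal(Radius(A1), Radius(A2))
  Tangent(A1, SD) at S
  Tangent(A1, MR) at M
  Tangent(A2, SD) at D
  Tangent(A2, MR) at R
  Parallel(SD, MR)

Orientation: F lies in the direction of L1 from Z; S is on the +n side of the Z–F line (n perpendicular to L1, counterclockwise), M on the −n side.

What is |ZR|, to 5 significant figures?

53.919

The slot axis is L1's direction at 2.5°, so u = (cos 2.5°, sin 2.5°) = (0.99905, 0.043619) and n = (−sin 2.5°, cos 2.5°) = (-0.043619, 0.99905). Z is at the origin and F lies 51.0 along u from Z, so F = 51.0·u = (50.951, 2.2246). Tangency of A1 to both parallel lines with radius 17.5 puts S and M at Z ± 17.5·n: S = (-0.76334, 17.483), M = (0.76334, -17.483). Equal radii place D and R the same way about F: D = F + 17.5·n = (50.188, 19.708), R = F − 17.5·n = (51.715, -15.259). Then |ZR| = |R − Z| = 53.919.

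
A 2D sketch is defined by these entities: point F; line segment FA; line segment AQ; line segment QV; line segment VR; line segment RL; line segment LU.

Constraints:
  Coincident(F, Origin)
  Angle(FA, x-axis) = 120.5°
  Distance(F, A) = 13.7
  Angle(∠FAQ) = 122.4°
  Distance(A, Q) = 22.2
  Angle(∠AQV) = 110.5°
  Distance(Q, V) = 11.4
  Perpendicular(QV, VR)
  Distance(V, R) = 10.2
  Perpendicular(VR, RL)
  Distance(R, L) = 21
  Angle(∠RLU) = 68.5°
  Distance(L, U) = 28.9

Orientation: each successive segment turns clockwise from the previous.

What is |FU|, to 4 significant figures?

48.41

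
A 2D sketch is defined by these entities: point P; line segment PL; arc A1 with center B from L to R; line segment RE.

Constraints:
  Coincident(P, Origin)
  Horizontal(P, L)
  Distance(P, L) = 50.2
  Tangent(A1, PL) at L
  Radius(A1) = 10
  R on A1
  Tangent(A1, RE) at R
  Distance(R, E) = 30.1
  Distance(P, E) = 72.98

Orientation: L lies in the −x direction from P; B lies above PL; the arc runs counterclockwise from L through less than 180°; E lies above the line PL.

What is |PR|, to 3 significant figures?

45.4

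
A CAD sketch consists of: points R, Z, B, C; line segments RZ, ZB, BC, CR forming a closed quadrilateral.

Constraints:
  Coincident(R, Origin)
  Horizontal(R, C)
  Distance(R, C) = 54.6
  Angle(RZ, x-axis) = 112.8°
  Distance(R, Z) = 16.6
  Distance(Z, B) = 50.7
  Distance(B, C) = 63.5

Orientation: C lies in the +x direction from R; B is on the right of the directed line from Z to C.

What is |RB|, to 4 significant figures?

34.81

R is at the origin; RC is horizontal with |RC| = 54.6 and C in +x, so C = (54.6, 0). RZ runs at 112.8° with |RZ| = 16.6, so Z = (-6.433, 15.30). B is determined by |ZB| = 50.7 and |BC| = 63.5 together: it lies at the intersection of circle(Z, 50.7) and circle(C, 63.5). With |ZC| = 62.92, the foot of the radical line on ZC is 19.85 from Z and the perpendicular offset is √(50.7² − 19.85²) = 46.65. Taking the right-of-ZC solution: B = (1.470, -34.78).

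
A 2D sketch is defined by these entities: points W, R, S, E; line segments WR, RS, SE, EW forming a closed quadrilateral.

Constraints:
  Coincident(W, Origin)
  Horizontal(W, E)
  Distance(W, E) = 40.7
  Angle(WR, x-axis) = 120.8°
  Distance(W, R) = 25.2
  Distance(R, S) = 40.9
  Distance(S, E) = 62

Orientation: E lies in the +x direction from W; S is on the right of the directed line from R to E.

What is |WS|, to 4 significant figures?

26.34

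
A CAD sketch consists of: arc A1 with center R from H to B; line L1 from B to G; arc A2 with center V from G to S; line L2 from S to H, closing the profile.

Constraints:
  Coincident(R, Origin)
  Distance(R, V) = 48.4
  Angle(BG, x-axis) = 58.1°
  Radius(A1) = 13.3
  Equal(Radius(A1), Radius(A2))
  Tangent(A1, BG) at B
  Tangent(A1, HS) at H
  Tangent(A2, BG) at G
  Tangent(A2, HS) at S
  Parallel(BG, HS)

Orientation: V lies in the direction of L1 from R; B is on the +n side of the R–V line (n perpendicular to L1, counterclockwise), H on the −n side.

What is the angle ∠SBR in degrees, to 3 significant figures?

61.2°

The slot axis is L1's direction at 58.1°, so u = (cos 58.1°, sin 58.1°) = (0.528, 0.849) and n = (−sin 58.1°, cos 58.1°) = (-0.849, 0.528). R is at the origin and V lies 48.4 along u from R, so V = 48.4·u = (25.6, 41.1). Tangency of A1 to both parallel lines with radius 13.3 puts B and H at R ± 13.3·n: B = (-11.3, 7.03), H = (11.3, -7.03). Equal radii place G and S the same way about V: G = V + 13.3·n = (14.3, 48.1), S = V − 13.3·n = (36.9, 34.1). Then cos ∠SBR = BS·BR / (|BS||BR|), giving 61.2°.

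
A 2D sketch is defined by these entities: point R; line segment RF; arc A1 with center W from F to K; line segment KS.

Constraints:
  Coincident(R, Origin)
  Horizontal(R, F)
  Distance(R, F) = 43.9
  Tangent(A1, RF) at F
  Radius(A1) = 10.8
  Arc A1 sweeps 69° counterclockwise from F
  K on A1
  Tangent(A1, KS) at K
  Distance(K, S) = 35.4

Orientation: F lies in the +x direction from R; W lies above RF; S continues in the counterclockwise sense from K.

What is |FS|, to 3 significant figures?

46.0

R is at the origin; RF is horizontal with |RF| = 43.9 and F on the +x side, so F = (43.9, 0.00). Tangency of A1 to RF means the radius WF is perpendicular to RF, so W = F + (0, 10.8) = (43.9, 10.8). On A1, F sits at bearing -90° from W; a 69° counterclockwise sweep puts K at bearing -21°, so K = W + 10.8·(cos -21°, sin -21°) = (54.0, 6.93). The tangent condition forces WK to be normal to KS, so KS runs along (−sin -21°, cos -21°); with |KS| = 35.4, S = (66.7, 40.0). Then |FS| = |S − F| = 46.0.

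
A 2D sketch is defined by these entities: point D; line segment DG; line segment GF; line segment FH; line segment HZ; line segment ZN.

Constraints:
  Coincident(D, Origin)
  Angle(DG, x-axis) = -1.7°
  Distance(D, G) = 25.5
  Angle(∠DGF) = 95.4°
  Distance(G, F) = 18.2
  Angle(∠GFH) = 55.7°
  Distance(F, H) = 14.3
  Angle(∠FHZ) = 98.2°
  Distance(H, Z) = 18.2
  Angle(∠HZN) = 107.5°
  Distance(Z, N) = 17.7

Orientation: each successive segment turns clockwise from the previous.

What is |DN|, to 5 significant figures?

39.099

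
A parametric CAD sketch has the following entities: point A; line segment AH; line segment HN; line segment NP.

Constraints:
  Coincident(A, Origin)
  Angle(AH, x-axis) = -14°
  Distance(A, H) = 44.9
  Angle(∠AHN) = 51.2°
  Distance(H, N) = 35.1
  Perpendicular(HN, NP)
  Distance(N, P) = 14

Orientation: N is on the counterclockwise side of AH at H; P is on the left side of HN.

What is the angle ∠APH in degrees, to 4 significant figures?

93.39°

A is at the origin; AH runs at -14.0° with length 44.9, so H = 44.9·(cos -14.0°, sin -14.0°) = (43.57, -10.86). ∠AHN = 51.2°, so HN runs at -14.0° + (180° − 51.2°) = 114.8° from the x-axis; with |HN| = 35.1, N = H + 35.1·(cos 114.8°, sin 114.8°) = (28.84, 21.00). The perpendicularity gives NP at right angles to HN; with |NP| = 14.0 on the left of HN, P = N + 14.0·(-0.9078, -0.4195) = (16.13, 15.13). Then cos ∠APH = PA·PH / (|PA||PH|), giving 93.39°.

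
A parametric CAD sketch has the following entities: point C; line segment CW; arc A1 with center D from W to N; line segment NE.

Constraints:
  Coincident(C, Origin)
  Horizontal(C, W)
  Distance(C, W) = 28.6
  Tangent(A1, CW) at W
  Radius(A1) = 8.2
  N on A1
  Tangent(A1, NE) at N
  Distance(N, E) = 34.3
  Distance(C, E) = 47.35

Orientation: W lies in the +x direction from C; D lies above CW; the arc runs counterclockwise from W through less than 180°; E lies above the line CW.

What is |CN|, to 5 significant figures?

37.847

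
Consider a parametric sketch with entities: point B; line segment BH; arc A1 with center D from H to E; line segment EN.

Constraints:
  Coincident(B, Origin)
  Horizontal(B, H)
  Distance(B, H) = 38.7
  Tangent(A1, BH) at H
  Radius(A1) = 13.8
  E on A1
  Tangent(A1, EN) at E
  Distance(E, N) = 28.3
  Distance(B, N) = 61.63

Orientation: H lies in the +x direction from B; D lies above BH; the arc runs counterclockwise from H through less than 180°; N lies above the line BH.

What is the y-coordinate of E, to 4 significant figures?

18.52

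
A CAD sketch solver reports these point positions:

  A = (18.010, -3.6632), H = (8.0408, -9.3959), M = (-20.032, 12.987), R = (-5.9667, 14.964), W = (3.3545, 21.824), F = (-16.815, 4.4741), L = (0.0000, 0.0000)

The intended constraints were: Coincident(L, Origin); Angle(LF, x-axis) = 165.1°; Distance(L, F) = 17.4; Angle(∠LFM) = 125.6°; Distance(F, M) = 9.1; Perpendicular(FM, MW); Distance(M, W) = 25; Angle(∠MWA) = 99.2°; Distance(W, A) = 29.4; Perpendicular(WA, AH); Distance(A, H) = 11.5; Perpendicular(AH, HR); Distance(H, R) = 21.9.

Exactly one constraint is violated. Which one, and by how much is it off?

Distance(H, R) = 21.9 — off by 6.20.

L = (0.00, 0.00) ✓; LF at 165.1° ✓; |LF| = 17.40 ✓; ∠LFM = 125.6° ✓; |FM| = 9.100 ✓; ∠(FM, MW) = 90.00° ✓; |MW| = 25.00 ✓; ∠MWA = 99.20° ✓; |WA| = 29.40 ✓; ∠(WA, AH) = 90.00° ✓; |AH| = 11.50 ✓; ∠(AH, HR) = 90.00° ✓; |HR| = 28.10 ✗.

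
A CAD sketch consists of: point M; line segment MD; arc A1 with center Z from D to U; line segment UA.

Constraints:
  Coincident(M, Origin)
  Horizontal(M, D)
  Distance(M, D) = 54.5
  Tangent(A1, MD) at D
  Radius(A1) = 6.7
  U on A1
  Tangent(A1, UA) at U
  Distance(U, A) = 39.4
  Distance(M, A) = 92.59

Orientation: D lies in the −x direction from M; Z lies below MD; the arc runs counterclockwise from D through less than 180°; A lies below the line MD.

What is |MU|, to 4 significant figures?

59.03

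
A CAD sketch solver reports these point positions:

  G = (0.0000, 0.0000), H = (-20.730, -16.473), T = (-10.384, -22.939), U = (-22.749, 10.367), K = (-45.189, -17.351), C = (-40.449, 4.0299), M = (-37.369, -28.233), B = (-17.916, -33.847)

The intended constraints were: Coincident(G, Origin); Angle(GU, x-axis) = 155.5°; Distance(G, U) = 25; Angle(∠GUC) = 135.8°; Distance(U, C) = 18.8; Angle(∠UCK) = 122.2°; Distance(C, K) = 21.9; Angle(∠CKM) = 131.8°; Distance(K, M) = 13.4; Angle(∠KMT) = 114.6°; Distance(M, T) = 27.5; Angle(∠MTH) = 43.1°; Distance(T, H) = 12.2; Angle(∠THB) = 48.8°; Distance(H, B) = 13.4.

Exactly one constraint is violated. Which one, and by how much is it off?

Distance(H, B) = 13.4 — off by 4.20.

G = (0.00, 0.00) ✓; GU at 155.5° ✓; |GU| = 25.00 ✓; ∠GUC = 135.8° ✓; |UC| = 18.80 ✓; ∠UCK = 122.2° ✓; |CK| = 21.90 ✓; ∠CKM = 131.8° ✓; |KM| = 13.40 ✓; ∠KMT = 114.6° ✓; |MT| = 27.50 ✓; ∠MTH = 43.10° ✓; |TH| = 12.20 ✓; ∠THB = 48.80° ✓; |HB| = 17.60 ✗.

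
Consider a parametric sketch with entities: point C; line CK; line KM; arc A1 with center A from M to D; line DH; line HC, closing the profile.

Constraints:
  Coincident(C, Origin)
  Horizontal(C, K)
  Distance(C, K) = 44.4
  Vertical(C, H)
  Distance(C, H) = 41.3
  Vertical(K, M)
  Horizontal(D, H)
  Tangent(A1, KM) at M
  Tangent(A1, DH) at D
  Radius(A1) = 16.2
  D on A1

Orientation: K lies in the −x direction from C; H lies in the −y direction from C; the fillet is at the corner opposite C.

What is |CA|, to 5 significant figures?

37.752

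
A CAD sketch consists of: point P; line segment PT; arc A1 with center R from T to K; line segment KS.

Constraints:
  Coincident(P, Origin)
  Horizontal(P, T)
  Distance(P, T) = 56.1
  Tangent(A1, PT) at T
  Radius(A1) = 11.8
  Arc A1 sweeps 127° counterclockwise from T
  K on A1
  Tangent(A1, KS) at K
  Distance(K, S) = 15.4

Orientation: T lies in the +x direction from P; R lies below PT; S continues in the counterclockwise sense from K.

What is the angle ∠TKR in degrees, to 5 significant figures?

26.500°

P is at the origin; P and T share the same y with |PT| = 56.1 and T on the +x side, so T = (56.100, 0.0000). A1 meets PT tangentially, so RT is at right angles to PT, so R = T + (0, -11.8) = (56.100, -11.800). On A1, T sits at bearing 90° from R; a 127° counterclockwise sweep puts K at bearing 217°, so K = R + 11.8·(cos 217°, sin 217°) = (46.676, -18.901). Then cos ∠TKR = KT·KR / (|KT||KR|), giving 26.500°.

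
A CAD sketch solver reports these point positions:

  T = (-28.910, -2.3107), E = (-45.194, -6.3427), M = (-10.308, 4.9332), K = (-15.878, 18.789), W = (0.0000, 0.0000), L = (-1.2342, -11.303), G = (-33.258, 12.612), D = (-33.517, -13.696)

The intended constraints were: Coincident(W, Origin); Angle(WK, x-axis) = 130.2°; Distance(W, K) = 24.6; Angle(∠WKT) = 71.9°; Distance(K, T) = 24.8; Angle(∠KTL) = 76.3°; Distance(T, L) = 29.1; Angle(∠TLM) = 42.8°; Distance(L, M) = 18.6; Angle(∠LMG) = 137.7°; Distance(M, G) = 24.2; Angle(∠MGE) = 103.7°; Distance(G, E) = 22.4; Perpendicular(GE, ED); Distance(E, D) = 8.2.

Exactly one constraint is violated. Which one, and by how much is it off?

Distance(E, D) = 8.2 — off by 5.60.

W = (0.00, 0.00) ✓; WK at 130.2° ✓; |WK| = 24.60 ✓; ∠WKT = 71.90° ✓; |KT| = 24.80 ✓; ∠KTL = 76.30° ✓; |TL| = 29.10 ✓; ∠TLM = 42.80° ✓; |LM| = 18.60 ✓; ∠LMG = 137.7° ✓; |MG| = 24.20 ✓; ∠MGE = 103.7° ✓; |GE| = 22.40 ✓; ∠(GE, ED) = 90.00° ✓; |ED| = 13.80 ✗.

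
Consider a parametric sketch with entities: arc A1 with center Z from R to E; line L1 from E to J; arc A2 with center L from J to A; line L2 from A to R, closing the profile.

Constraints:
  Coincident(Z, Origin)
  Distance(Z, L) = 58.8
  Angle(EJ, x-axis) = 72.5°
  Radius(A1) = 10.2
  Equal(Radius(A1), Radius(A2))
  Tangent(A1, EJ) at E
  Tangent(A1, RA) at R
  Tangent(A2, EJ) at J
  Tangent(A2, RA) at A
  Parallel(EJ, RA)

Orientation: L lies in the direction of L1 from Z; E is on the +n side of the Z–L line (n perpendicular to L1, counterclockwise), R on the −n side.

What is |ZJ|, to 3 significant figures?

59.7

Tangency of A1 to both parallel lines with radius 10.2 puts E and R at Z ± 10.2·n: E = (-9.73, 3.07), R = (9.73, -3.07). Equal radii place J and A the same way about L: J = L + 10.2·n = (7.95, 59.1), A = L − 10.2·n = (27.4, 53.0). Then |ZJ| = |J − Z| = 59.7.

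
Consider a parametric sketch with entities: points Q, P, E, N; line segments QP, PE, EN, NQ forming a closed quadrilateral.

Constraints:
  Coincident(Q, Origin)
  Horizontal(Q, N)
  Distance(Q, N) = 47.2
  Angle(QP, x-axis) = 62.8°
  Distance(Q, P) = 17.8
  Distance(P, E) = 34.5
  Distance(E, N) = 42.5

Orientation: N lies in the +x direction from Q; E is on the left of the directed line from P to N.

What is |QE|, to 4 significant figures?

51.70

Q is at the origin; QN is horizontal with |QN| = 47.2 and N in +x, so N = (47.2, 0). QP runs at 62.8° with |QP| = 17.8, so P = (8.136, 15.83). E is determined by |PE| = 34.5 and |EN| = 42.5 together: it lies at the intersection of circle(P, 34.5) and circle(N, 42.5). With |PN| = 42.15, the foot of the radical line on PN is 13.77 from P and the perpendicular offset is √(34.5² − 13.77²) = 31.63. Taking the left-of-PN solution: E = (32.78, 39.98).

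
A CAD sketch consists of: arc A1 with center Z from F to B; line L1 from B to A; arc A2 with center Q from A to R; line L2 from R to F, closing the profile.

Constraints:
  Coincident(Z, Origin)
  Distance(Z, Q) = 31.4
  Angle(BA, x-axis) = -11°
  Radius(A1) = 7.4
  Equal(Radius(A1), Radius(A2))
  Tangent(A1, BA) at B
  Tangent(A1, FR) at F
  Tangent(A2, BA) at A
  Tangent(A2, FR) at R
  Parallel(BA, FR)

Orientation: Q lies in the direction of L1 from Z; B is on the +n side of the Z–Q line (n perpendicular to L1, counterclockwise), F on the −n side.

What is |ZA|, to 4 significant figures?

32.26

Tangency of A1 to both parallel lines with radius 7.4 puts B and F at Z ± 7.4·n: B = (1.412, 7.264), F = (-1.412, -7.264). Equal radii place A and R the same way about Q: A = Q + 7.4·n = (32.24, 1.273), R = Q − 7.4·n = (29.41, -13.26). Then |ZA| = |A − Z| = 32.26.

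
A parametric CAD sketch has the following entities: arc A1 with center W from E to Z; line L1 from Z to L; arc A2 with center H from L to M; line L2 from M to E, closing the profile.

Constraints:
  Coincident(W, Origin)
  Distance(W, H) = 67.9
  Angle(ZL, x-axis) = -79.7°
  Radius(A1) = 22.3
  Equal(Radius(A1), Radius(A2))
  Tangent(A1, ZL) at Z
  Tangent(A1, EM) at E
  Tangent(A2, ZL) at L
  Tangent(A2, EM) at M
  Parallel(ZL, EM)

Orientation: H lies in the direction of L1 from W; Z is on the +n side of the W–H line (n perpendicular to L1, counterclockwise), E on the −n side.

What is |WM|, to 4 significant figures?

71.47

The slot axis is L1's direction at -79.7°, so u = (cos -79.7°, sin -79.7°) = (0.1788, -0.9839) and n = (−sin -79.7°, cos -79.7°) = (0.9839, 0.1788). W is at the origin and H lies 67.9 along u from W, so H = 67.9·u = (12.14, -66.81). Tangency of A1 to both parallel lines with radius 22.3 puts Z and E at W ± 22.3·n: Z = (21.94, 3.987), E = (-21.94, -3.987). Equal radii place L and M the same way about H: L = H + 22.3·n = (34.08, -62.82), M = H − 22.3·n = (-9.800, -70.79). Then |WM| = |M − W| = 71.47.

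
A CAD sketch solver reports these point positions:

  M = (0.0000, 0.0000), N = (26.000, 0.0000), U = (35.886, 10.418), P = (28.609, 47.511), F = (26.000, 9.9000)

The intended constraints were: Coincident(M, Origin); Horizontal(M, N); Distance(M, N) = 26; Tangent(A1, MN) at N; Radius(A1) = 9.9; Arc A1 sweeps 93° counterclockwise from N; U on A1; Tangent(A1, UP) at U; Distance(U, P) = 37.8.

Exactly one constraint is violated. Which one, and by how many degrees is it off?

Tangent(A1, UP) at U — off by 8.10°.

M = (0.00, 0.00) ✓; M.y = 0.00, N.y = 0.00 ✓; |MN| = 26.00 ✓; ∠(FN, NM) = 90.00° ✓; |FN| = 9.900 ✓; bearing(F→U) − bearing(F→N) = 93.00° ✓; |FU| = 9.900 ✓; ∠(FU, UP) = 81.90° ✗; |UP| = 37.80 ✓.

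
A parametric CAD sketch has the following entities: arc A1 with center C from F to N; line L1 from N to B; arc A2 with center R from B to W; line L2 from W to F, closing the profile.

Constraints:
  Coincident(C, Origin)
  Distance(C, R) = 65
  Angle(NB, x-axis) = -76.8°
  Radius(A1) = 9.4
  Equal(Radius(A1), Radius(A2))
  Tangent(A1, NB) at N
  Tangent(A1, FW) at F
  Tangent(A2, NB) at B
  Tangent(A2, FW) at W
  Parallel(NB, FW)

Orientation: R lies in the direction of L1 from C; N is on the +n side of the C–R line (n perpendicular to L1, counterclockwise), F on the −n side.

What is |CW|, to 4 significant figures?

65.68

The slot axis is L1's direction at -76.8°, so u = (cos -76.8°, sin -76.8°) = (0.2284, -0.9736) and n = (−sin -76.8°, cos -76.8°) = (0.9736, 0.2284). C is at the origin and R lies 65.0 along u from C, so R = 65.0·u = (14.84, -63.28). Tangency of A1 to both parallel lines with radius 9.4 puts N and F at C ± 9.4·n: N = (9.152, 2.146), F = (-9.152, -2.146). Equal radii place B and W the same way about R: B = R + 9.4·n = (23.99, -61.14), W = R − 9.4·n = (5.691, -65.43). Then |CW| = |W − C| = 65.68.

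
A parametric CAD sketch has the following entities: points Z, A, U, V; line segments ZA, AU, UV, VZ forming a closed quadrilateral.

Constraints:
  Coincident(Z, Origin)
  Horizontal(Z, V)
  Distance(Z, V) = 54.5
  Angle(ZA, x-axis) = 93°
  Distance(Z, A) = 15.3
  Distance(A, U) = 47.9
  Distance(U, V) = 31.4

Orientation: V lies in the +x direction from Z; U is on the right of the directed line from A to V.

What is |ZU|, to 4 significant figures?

37.14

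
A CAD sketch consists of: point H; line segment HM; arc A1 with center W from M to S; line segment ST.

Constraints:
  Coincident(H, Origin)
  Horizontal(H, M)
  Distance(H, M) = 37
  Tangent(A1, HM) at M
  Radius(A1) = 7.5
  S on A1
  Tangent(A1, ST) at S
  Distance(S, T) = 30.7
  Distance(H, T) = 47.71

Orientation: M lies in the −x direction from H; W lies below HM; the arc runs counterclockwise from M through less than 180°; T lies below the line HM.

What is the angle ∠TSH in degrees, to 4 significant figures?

75.56°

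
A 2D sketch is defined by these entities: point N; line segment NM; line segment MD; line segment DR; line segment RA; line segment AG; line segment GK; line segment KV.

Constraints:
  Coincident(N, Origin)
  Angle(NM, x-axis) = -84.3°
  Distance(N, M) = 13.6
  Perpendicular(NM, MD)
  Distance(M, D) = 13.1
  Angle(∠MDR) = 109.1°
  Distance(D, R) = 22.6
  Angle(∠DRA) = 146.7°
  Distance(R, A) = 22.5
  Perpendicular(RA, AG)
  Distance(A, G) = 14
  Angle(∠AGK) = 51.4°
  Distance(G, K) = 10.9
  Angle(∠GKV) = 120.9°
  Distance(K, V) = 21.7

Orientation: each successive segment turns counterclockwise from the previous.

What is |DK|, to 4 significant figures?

33.28

N is at the origin; NM runs at -84.3° with length 13.6, so M = (1.351, -13.53). The perpendicularity gives MD at right angles to NM, so MD runs at 5.700°; with |MD| = 13.1, D = (14.39, -12.23). ∠MDR = 109.1° gives DR at 76.60° from the x-axis; with |DR| = 22.6, R = (19.62, 9.753). ∠DRA = 146.7° gives RA at 109.9° from the x-axis; with |RA| = 22.5, A = (11.96, 30.91). RA is perpendicular to AG, so AG runs at -160.1°; with |AG| = 14.0, G = (-1.199, 26.14). ∠AGK = 51.4° gives GK at -31.50° from the x-axis; with |GK| = 10.9, K = (8.095, 20.45). Then |DK| = |K − D| = 33.28.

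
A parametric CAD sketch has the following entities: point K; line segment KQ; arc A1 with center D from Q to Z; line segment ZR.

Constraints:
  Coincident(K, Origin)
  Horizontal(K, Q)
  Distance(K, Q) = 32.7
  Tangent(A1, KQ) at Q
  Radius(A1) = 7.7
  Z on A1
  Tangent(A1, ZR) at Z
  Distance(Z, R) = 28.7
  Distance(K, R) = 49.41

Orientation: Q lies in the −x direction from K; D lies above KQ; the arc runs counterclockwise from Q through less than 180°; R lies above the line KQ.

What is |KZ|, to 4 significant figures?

27.00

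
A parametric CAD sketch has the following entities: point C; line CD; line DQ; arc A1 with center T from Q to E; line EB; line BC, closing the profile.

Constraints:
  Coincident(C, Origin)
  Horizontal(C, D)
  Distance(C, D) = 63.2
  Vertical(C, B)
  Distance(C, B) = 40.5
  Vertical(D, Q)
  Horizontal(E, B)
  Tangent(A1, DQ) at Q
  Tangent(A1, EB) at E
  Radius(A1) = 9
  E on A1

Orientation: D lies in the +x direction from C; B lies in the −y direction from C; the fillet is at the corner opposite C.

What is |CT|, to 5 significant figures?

62.689

C is at the origin; CD is horizontal with |CD| = 63.2 and D on the +x side, so D = (63.200, 0.0000). C and B share the same x with |CB| = 40.5 and B on the −y side, so B = (0.0000, -40.500). The virtual corner opposite C is at (63.200, -40.500). Since A1 is tangent to DQ there, TQ ⟂ DQ and A1 meets EB tangentially, so TE is at right angles to EB, with radius 9.0, so the center T sits 9.0 in from both sides at T = (54.200, -31.500). Then |CT| = |T − C| = 62.689.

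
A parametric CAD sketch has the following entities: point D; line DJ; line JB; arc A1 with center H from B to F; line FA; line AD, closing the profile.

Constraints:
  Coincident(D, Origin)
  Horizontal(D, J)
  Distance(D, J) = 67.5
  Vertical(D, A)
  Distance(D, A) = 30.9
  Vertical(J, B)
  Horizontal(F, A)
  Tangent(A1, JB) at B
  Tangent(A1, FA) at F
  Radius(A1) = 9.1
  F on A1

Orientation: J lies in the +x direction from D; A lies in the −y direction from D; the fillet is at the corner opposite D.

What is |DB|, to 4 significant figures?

70.93

D is at the origin; D and J share the same y with |DJ| = 67.5 and J on the +x side, so J = (67.50, 0.000). DA is vertical with |DA| = 30.9 and A on the −y side, so A = (0.000, -30.90). The virtual corner opposite D is at (67.50, -30.90). Tangency of A1 to JB means the radius HB is perpendicular to JB and the tangent condition forces HF to be normal to FA, with radius 9.1, so the center H sits 9.1 in from both sides at H = (58.40, -21.80). That places the tangent points at B = (67.50, -21.80) on JB and F = (58.40, -30.90) on FA. Then |DB| = |B − D| = 70.93.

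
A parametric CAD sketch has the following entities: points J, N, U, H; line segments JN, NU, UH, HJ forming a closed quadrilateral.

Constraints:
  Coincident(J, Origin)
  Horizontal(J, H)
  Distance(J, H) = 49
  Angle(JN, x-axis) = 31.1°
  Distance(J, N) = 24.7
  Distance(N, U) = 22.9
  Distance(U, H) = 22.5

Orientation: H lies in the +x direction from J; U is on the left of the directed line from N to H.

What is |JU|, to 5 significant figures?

47.463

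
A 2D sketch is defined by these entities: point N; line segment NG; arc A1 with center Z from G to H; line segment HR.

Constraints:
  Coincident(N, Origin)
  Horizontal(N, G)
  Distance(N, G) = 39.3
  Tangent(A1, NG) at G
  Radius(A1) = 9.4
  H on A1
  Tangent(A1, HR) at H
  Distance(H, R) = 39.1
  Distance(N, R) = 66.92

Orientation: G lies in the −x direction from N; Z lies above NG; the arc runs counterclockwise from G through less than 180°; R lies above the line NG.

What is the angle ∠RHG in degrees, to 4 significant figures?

123.9°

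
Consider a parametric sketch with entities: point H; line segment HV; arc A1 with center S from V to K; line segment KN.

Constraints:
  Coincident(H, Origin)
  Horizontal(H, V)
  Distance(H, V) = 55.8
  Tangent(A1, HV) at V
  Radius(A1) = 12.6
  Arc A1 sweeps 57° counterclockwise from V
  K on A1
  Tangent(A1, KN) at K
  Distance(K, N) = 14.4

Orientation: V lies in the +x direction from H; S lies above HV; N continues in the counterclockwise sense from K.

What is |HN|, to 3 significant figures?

76.3

On A1, V sits at bearing -90° from S; a 57° counterclockwise sweep puts K at bearing -33°, so K = S + 12.6·(cos -33°, sin -33°) = (66.4, 5.74). A1 meets KN tangentially, so SK is at right angles to KN, so KN runs along (−sin -33°, cos -33°); with |KN| = 14.4, N = (74.2, 17.8). Then |HN| = |N − H| = 76.3.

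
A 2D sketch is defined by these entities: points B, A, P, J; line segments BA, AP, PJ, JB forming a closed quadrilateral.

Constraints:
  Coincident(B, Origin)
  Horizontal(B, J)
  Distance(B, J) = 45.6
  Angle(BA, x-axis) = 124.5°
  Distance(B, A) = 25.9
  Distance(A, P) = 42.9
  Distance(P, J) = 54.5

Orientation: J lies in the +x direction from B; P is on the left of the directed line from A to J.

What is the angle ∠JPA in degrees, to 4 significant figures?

81.11°

B is at the origin; BJ is horizontal with |BJ| = 45.6 and J in +x, so J = (45.6, 0). BA runs at 124.5° with |BA| = 25.9, so A = (-14.67, 21.34). P is determined by |AP| = 42.9 and |PJ| = 54.5 together: it lies at the intersection of circle(A, 42.9) and circle(J, 54.5). With |AJ| = 63.94, the foot of the radical line on AJ is 23.13 from A and the perpendicular offset is √(42.9² − 23.13²) = 36.13. Taking the left-of-AJ solution: P = (19.20, 47.68).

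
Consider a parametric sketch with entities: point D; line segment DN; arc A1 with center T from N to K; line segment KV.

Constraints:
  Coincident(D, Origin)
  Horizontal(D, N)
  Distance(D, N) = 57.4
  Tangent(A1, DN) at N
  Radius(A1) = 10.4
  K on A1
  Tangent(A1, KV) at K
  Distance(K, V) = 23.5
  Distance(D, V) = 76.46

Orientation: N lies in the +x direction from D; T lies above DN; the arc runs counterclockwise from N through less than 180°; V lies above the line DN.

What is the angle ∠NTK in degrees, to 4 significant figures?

87.66°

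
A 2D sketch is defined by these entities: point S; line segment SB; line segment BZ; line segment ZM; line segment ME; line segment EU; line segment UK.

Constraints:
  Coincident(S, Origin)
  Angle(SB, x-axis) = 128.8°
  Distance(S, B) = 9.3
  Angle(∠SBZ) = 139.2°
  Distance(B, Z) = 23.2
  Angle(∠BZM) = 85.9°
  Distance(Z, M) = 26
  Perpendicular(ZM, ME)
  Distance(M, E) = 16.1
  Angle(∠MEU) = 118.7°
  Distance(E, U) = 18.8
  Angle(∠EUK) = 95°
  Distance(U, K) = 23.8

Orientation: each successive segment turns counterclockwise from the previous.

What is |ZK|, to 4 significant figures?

6.484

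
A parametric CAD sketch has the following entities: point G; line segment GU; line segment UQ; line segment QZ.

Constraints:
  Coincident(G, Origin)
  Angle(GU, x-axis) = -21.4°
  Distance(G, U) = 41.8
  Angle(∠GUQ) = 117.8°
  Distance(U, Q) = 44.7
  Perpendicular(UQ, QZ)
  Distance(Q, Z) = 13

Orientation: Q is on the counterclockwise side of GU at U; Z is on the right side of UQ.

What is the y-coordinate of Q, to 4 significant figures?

13.96

G is at the origin; GU runs at -21.4° with length 41.8, so U = 41.8·(cos -21.4°, sin -21.4°) = (38.92, -15.25). ∠GUQ = 117.8°, so UQ runs at -21.4° + (180° − 117.8°) = 40.80° from the x-axis; with |UQ| = 44.7, Q = U + 44.7·(cos 40.80°, sin 40.80°) = (72.76, 13.96). So Q.y = 13.96.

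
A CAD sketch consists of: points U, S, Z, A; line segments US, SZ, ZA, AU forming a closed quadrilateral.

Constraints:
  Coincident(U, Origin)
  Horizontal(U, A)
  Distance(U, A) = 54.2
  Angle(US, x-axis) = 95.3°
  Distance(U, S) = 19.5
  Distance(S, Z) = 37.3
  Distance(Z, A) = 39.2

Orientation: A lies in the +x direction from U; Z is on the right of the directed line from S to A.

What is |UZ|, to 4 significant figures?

21.33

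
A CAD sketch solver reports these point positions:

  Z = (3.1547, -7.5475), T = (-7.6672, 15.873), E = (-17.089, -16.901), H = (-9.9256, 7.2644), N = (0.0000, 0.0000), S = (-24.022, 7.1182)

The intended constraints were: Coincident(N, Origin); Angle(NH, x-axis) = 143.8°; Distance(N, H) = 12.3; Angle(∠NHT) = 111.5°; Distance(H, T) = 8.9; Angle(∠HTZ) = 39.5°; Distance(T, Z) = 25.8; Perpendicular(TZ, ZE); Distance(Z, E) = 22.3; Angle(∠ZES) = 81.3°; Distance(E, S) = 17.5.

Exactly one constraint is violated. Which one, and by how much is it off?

Distance(E, S) = 17.5 — off by 7.50.

N = (0.00, 0.00) ✓; NH at 143.8° ✓; |NH| = 12.30 ✓; ∠NHT = 111.5° ✓; |HT| = 8.900 ✓; ∠HTZ = 39.50° ✓; |TZ| = 25.80 ✓; ∠(TZ, ZE) = 90.00° ✓; |ZE| = 22.30 ✓; ∠ZES = 81.30° ✓; |ES| = 25.00 ✗.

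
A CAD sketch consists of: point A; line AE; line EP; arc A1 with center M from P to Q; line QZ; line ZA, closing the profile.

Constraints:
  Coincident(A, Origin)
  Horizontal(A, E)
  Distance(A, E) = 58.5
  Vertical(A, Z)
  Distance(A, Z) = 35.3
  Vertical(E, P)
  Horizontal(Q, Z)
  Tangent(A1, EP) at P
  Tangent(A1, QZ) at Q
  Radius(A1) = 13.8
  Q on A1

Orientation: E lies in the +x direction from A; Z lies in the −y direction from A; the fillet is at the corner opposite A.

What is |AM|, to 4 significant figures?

49.60

A is at the origin; A and E share the same y with |AE| = 58.5 and E on the +x side, so E = (58.50, 0.000). AZ is vertical with |AZ| = 35.3 and Z on the −y side, so Z = (0.000, -35.30). The virtual corner opposite A is at (58.50, -35.30). The tangent condition forces MP to be normal to EP and A1 meets QZ tangentially, so MQ is at right angles to QZ, with radius 13.8, so the center M sits 13.8 in from both sides at M = (44.70, -21.50). Then |AM| = |M − A| = 49.60.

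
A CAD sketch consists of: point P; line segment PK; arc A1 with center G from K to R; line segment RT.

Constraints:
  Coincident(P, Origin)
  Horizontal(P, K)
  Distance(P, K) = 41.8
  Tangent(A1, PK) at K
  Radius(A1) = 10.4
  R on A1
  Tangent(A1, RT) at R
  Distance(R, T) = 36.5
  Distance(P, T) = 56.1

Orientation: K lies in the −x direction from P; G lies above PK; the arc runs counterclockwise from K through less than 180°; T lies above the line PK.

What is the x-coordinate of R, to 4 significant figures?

-31.40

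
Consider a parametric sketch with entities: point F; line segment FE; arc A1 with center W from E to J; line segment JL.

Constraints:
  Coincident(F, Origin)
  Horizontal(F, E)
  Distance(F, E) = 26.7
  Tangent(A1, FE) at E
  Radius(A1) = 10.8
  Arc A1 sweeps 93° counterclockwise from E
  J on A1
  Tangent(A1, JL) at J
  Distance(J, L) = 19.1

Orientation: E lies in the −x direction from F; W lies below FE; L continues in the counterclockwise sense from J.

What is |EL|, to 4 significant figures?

31.97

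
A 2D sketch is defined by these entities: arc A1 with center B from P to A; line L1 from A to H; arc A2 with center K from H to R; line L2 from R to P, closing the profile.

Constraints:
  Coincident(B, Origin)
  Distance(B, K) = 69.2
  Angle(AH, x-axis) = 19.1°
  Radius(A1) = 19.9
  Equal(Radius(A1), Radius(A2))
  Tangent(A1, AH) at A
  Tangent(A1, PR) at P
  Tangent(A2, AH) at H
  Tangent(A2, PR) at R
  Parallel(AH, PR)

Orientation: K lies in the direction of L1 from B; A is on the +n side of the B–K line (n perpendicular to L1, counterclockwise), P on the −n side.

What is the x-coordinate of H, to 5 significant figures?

58.879

Tangency of A1 to both parallel lines with radius 19.9 puts A and P at B ± 19.9·n: A = (-6.5116, 18.804), P = (6.5116, -18.804). Equal radii place H and R the same way about K: H = K + 19.9·n = (58.879, 41.448), R = K − 19.9·n = (71.902, 3.8390). So H.x = 58.879.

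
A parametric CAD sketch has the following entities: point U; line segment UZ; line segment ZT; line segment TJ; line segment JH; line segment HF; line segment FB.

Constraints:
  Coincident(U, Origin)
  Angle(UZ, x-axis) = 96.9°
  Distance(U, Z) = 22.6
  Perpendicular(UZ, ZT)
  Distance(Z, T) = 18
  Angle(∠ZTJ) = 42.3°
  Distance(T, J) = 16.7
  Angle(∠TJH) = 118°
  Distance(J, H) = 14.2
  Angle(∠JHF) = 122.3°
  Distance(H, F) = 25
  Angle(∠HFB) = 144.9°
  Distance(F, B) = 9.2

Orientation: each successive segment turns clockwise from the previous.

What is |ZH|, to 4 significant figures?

10.06

U is at the origin; UZ runs at 96.9° with length 22.6, so Z = (-2.715, 22.44). UZ is perpendicular to ZT, so ZT runs at 6.900°; with |ZT| = 18.0, T = (15.15, 24.60). ∠ZTJ = 42.3° gives TJ at -130.8° from the x-axis; with |TJ| = 16.7, J = (4.242, 11.96). ∠TJH = 118.0° gives JH at 167.2° from the x-axis; with |JH| = 14.2, H = (-9.605, 15.10). Then |ZH| = |H − Z| = 10.06.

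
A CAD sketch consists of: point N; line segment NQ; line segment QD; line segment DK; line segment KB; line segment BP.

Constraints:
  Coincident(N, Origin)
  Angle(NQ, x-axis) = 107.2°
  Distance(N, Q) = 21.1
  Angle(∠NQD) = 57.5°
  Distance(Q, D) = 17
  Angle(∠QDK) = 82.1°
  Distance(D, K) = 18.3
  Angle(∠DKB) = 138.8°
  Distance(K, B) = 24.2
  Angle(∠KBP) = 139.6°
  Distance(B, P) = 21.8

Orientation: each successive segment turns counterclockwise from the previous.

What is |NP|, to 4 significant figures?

40.41

N is at the origin; NQ runs at 107.2° with length 21.1, so Q = (-6.239, 20.16). ∠NQD = 57.5° gives QD at -130.3° from the x-axis; with |QD| = 17.0, D = (-17.23, 7.191). ∠QDK = 82.1° gives DK at -32.40° from the x-axis; with |DK| = 18.3, K = (-1.784, -2.615). ∠DKB = 138.8° gives KB at 8.800° from the x-axis; with |KB| = 24.2, B = (22.13, 1.088). ∠KBP = 139.6° gives BP at 49.20° from the x-axis; with |BP| = 21.8, P = (36.38, 17.59). Then |NP| = |P − N| = 40.41.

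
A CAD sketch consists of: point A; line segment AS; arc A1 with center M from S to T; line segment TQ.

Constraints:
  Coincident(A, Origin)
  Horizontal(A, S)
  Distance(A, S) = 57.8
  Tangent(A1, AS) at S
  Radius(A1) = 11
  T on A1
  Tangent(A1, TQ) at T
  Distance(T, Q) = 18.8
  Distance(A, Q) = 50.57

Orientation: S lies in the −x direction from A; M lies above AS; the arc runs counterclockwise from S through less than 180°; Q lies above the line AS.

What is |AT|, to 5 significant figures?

47.848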